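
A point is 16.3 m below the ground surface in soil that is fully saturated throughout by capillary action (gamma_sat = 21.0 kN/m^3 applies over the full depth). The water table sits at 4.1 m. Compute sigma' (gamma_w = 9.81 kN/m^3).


Total stress = gamma_sat * depth
sigma = 21.0 * 16.3 = 342.3 kPa
Pore water pressure u = gamma_w * (depth - d_wt)
u = 9.81 * (16.3 - 4.1) = 119.682 kPa
Effective stress = sigma - u
sigma' = 342.3 - 119.682 = 222.62 kPa


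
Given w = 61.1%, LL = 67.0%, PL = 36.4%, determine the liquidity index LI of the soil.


First compute the plasticity index:
PI = LL - PL = 67.0 - 36.4 = 30.6
Then compute the liquidity index:
LI = (w - PL) / PI
LI = (61.1 - 36.4) / 30.6
LI = 0.807


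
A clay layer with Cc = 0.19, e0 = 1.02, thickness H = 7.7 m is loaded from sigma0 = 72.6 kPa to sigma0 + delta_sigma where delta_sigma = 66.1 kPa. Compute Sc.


Using Sc = Cc * H / (1 + e0) * log10((sigma0 + delta_sigma) / sigma0)
Stress ratio = (72.6 + 66.1) / 72.6 = 1.91047
log10(1.91047) = 0.28114
Cc * H / (1 + e0) = 0.19 * 7.7 / (1 + 1.02) = 0.724257
Sc = 0.724257 * 0.28114
Sc = 0.2036 m


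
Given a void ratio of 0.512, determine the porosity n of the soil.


Using the relation n = e / (1 + e)
n = 0.512 / (1 + 0.512)
n = 0.512 / 1.512
n = 0.3386


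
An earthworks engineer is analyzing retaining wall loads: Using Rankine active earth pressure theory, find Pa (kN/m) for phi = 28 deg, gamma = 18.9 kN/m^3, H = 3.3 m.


Result: 37.15 kN/m

Derivation:
Compute active earth pressure coefficient:
Ka = tan^2(45 - phi/2) = tan^2(31.0) = 0.361033
Compute active force:
Pa = 0.5 * Ka * gamma * H^2
Pa = 0.5 * 0.361033 * 18.9 * 3.3^2
Pa = 37.15 kN/m


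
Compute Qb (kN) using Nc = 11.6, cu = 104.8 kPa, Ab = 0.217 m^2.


Result: 263.8 kN

Derivation:
Using Qb = Nc * cu * Ab
Qb = 11.6 * 104.8 * 0.217
Qb = 263.8 kN


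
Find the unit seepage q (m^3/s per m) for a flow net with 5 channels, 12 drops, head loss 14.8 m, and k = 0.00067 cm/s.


Result: 4.132e-05 m^3/s per m

Derivation:
Convert k to m/s for unit consistency with H:
k = 0.00067 cm/s = 0.00067 / 100 m/s = 6.7e-06 m/s
Using q = k * H * Nf / Nd
Nf / Nd = 5 / 12 = 0.4167
q = 6.7e-06 * 14.8 * 0.4167
q = 4.132e-05 m^3/s per m


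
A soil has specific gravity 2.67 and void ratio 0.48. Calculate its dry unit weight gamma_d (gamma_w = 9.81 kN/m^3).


Result: 17.698 kN/m^3

Derivation:
Using gamma_d = Gs * gamma_w / (1 + e)
gamma_d = 2.67 * 9.81 / (1 + 0.48)
gamma_d = 2.67 * 9.81 / 1.48
gamma_d = 17.698 kN/m^3


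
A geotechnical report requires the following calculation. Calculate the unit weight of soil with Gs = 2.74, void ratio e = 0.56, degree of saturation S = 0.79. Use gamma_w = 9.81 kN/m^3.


Using gamma = gamma_w * (Gs + S*e) / (1 + e)
Numerator: Gs + S*e = 2.74 + 0.79*0.56 = 3.1824
Denominator: 1 + e = 1 + 0.56 = 1.56
gamma = 9.81 * 3.1824 / 1.56
gamma = 20.012 kN/m^3


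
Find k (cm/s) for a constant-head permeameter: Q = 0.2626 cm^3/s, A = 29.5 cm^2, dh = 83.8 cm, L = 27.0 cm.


Compute hydraulic gradient:
i = dh / L = 83.8 / 27.0 = 3.1037
Then apply Darcy's law:
k = Q / (A * i)
k = 0.2626 / (29.5 * 3.1037)
k = 0.2626 / 91.5593
k = 0.002868 cm/s


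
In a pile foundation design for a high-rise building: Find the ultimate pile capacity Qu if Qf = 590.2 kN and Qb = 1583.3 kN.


Using Qu = Qf + Qb
Qu = 590.2 + 1583.3
Qu = 2173.5 kN


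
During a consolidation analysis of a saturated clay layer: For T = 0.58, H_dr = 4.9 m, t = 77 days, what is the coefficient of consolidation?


Using cv = T * H_dr^2 / t
H_dr^2 = 4.9^2 = 24.01
cv = 0.58 * 24.01 / 77
cv = 0.18085 m^2/day


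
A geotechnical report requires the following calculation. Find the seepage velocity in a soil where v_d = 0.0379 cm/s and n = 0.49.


Using v_s = v_d / n
v_s = 0.0379 / 0.49
v_s = 0.07735 cm/s


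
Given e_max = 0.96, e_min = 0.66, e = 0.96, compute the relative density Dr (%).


Using Dr = (e_max - e) / (e_max - e_min) * 100
e_max - e = 0.96 - 0.96 = 0.0
e_max - e_min = 0.96 - 0.66 = 0.3
Dr = 0.0 / 0.3 * 100
Dr = 0.0 %


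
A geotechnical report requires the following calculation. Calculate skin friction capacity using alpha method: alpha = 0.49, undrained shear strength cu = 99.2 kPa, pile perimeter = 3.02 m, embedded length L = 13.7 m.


Result: 2011.11 kN

Derivation:
Using Qs = alpha * cu * perimeter * L
Qs = 0.49 * 99.2 * 3.02 * 13.7
Qs = 2011.11 kN


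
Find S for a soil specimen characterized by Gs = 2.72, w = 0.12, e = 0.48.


Using S = Gs * w / e
S = 2.72 * 0.12 / 0.48
S = 0.68


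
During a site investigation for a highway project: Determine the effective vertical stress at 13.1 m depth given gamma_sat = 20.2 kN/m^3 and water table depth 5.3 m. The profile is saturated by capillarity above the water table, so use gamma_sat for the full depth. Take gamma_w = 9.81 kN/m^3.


Result: 188.1 kPa

Derivation:
Total stress = gamma_sat * depth
sigma = 20.2 * 13.1 = 264.62 kPa
Pore water pressure u = gamma_w * (depth - d_wt)
u = 9.81 * (13.1 - 5.3) = 76.518 kPa
Effective stress = sigma - u
sigma' = 264.62 - 76.518 = 188.1 kPa


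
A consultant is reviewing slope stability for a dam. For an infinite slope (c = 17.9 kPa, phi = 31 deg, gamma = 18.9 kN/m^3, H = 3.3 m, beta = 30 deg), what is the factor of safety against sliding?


Using Fs = c / (gamma*H*sin(beta)*cos(beta)) + tan(phi)/tan(beta)
Cohesion contribution = 17.9 / (18.9*3.3*sin(30)*cos(30))
Cohesion contribution = 0.662791
Friction contribution = tan(31)/tan(30) = 1.04072
Fs = 0.662791 + 1.04072
Fs = 1.704


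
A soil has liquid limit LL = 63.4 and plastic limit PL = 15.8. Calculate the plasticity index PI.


Using PI = LL - PL
PI = 63.4 - 15.8
PI = 47.6


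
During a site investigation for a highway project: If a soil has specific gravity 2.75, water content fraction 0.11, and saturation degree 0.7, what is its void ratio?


Using the relation e = Gs * w / S
e = 2.75 * 0.11 / 0.7
e = 0.4321


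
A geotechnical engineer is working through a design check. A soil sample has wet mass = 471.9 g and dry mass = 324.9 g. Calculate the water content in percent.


Using w = (m_wet - m_dry) / m_dry * 100
m_wet - m_dry = 471.9 - 324.9 = 147.0 g
w = 147.0 / 324.9 * 100
w = 45.24 %


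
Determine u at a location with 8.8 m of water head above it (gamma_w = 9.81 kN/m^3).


Using u = gamma_w * h_w
u = 9.81 * 8.8
u = 86.33 kPa


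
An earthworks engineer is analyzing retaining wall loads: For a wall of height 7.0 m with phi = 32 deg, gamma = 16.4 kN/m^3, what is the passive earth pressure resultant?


Compute passive earth pressure coefficient:
Kp = tan^2(45 + phi/2) = tan^2(61.0) = 3.254588
Compute passive force:
Pp = 0.5 * Kp * gamma * H^2
Pp = 0.5 * 3.254588 * 16.4 * 7.0^2
Pp = 1307.69 kN/m


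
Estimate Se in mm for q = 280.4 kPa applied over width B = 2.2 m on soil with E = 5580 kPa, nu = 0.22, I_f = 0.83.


Result: 87.317 mm

Derivation:
Using Se = q * B * (1 - nu^2) * I_f / E
1 - nu^2 = 1 - 0.22^2 = 0.9516
Se = 280.4 * 2.2 * 0.9516 * 0.83 / 5580
Se = 0.087317 m
Convert to mm: Se = 0.087317 * 1000 = 87.317 mm


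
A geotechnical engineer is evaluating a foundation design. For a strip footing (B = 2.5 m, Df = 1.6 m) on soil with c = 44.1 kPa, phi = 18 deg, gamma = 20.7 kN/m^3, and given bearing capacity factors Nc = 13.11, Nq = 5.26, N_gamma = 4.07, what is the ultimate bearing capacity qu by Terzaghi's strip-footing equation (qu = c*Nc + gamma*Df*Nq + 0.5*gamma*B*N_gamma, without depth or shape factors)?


Compute qu = c*Nc + gamma*Df*Nq + 0.5*gamma*B*N_gamma
Term 1: 44.1 * 13.11 = 578.151
Term 2: 20.7 * 1.6 * 5.26 = 174.2112
Term 3: 0.5 * 20.7 * 2.5 * 4.07 = 105.31125
qu = 578.151 + 174.2112 + 105.31125
qu = 857.67 kPa


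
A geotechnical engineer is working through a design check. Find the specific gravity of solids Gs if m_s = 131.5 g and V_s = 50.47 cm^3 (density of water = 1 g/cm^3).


Using Gs = m_s / (V_s * rho_w)
Since rho_w = 1 g/cm^3:
Gs = 131.5 / 50.47
Gs = 2.606


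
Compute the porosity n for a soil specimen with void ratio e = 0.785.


Result: 0.4398

Derivation:
Using the relation n = e / (1 + e)
n = 0.785 / (1 + 0.785)
n = 0.785 / 1.785
n = 0.4398


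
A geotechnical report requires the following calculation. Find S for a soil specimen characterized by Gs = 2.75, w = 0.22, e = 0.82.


Result: 0.7378

Derivation:
Using S = Gs * w / e
S = 2.75 * 0.22 / 0.82
S = 0.7378


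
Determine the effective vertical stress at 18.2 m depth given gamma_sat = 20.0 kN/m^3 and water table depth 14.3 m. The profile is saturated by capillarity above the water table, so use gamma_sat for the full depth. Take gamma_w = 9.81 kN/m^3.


Result: 325.74 kPa

Derivation:
Total stress = gamma_sat * depth
sigma = 20.0 * 18.2 = 364.0 kPa
Pore water pressure u = gamma_w * (depth - d_wt)
u = 9.81 * (18.2 - 14.3) = 38.259 kPa
Effective stress = sigma - u
sigma' = 364.0 - 38.259 = 325.74 kPa


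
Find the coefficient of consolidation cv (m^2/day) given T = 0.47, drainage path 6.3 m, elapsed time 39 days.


Using cv = T * H_dr^2 / t
H_dr^2 = 6.3^2 = 39.69
cv = 0.47 * 39.69 / 39
cv = 0.47832 m^2/day


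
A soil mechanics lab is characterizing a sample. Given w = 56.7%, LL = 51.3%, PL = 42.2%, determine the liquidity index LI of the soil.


First compute the plasticity index:
PI = LL - PL = 51.3 - 42.2 = 9.1
Then compute the liquidity index:
LI = (w - PL) / PI
LI = (56.7 - 42.2) / 9.1
LI = 1.593


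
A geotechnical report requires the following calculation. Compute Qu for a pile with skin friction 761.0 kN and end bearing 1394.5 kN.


Result: 2155.5 kN

Derivation:
Using Qu = Qf + Qb
Qu = 761.0 + 1394.5
Qu = 2155.5 kN


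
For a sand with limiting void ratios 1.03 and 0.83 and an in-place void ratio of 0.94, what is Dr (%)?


Using Dr = (e_max - e) / (e_max - e_min) * 100
e_max - e = 1.03 - 0.94 = 0.09
e_max - e_min = 1.03 - 0.83 = 0.2
Dr = 0.09 / 0.2 * 100
Dr = 45.0 %


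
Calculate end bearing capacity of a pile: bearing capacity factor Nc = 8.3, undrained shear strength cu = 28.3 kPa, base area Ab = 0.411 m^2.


Using Qb = Nc * cu * Ab
Qb = 8.3 * 28.3 * 0.411
Qb = 96.54 kN


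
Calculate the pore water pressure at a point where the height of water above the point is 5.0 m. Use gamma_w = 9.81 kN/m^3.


Using u = gamma_w * h_w
u = 9.81 * 5.0
u = 49.05 kPa


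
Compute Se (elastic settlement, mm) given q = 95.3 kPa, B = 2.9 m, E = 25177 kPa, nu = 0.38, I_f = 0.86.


Result: 8.077 mm

Derivation:
Using Se = q * B * (1 - nu^2) * I_f / E
1 - nu^2 = 1 - 0.38^2 = 0.8556
Se = 95.3 * 2.9 * 0.8556 * 0.86 / 25177
Se = 0.008077 m
Convert to mm: Se = 0.008077 * 1000 = 8.077 mm


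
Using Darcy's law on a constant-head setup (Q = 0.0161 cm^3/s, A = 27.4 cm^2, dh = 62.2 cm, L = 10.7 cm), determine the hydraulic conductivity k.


Compute hydraulic gradient:
i = dh / L = 62.2 / 10.7 = 5.81308
Then apply Darcy's law:
k = Q / (A * i)
k = 0.0161 / (27.4 * 5.81308)
k = 0.0161 / 159.279
k = 0.000101 cm/s


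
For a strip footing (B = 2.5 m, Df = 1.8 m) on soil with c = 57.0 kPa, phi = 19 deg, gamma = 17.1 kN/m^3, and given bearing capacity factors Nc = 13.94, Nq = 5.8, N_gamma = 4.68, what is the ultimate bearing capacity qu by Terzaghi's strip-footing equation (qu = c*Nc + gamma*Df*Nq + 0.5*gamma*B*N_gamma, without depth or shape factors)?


Result: 1073.14 kPa

Derivation:
Compute qu = c*Nc + gamma*Df*Nq + 0.5*gamma*B*N_gamma
Term 1: 57.0 * 13.94 = 794.58
Term 2: 17.1 * 1.8 * 5.8 = 178.524
Term 3: 0.5 * 17.1 * 2.5 * 4.68 = 100.035
qu = 794.58 + 178.524 + 100.035
qu = 1073.14 kPa


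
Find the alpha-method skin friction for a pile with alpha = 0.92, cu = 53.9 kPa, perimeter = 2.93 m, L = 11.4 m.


Using Qs = alpha * cu * perimeter * L
Qs = 0.92 * 53.9 * 2.93 * 11.4
Qs = 1656.34 kN


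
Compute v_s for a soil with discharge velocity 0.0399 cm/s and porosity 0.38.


Result: 0.105 cm/s

Derivation:
Using v_s = v_d / n
v_s = 0.0399 / 0.38
v_s = 0.105 cm/s


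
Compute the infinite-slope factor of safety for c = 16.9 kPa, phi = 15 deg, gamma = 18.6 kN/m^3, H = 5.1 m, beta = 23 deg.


Result: 1.127

Derivation:
Using Fs = c / (gamma*H*sin(beta)*cos(beta)) + tan(phi)/tan(beta)
Cohesion contribution = 16.9 / (18.6*5.1*sin(23)*cos(23))
Cohesion contribution = 0.495336
Friction contribution = tan(15)/tan(23) = 0.631249
Fs = 0.495336 + 0.631249
Fs = 1.127


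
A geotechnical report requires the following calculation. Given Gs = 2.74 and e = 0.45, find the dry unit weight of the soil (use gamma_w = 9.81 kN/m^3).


Using gamma_d = Gs * gamma_w / (1 + e)
gamma_d = 2.74 * 9.81 / (1 + 0.45)
gamma_d = 2.74 * 9.81 / 1.45
gamma_d = 18.538 kN/m^3


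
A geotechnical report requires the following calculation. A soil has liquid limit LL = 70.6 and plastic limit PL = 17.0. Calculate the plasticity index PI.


Using PI = LL - PL
PI = 70.6 - 17.0
PI = 53.6


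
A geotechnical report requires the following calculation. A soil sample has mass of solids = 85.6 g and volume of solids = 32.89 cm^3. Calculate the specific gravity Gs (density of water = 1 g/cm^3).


Using Gs = m_s / (V_s * rho_w)
Since rho_w = 1 g/cm^3:
Gs = 85.6 / 32.89
Gs = 2.603


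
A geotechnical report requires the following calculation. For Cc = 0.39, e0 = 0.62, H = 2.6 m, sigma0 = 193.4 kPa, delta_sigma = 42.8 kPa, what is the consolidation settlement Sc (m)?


Using Sc = Cc * H / (1 + e0) * log10((sigma0 + delta_sigma) / sigma0)
Stress ratio = (193.4 + 42.8) / 193.4 = 1.2213
log10(1.2213) = 0.0868234
Cc * H / (1 + e0) = 0.39 * 2.6 / (1 + 0.62) = 0.625926
Sc = 0.625926 * 0.0868234
Sc = 0.0543 m


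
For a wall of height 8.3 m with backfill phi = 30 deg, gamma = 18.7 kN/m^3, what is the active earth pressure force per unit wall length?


Result: 214.71 kN/m

Derivation:
Compute active earth pressure coefficient:
Ka = tan^2(45 - phi/2) = tan^2(30.0) = 0.333333
Compute active force:
Pa = 0.5 * Ka * gamma * H^2
Pa = 0.5 * 0.333333 * 18.7 * 8.3^2
Pa = 214.71 kN/m


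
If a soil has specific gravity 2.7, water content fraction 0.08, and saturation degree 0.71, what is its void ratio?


Using the relation e = Gs * w / S
e = 2.7 * 0.08 / 0.71
e = 0.3042


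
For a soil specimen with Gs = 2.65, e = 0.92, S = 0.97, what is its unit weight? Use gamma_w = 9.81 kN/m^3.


Using gamma = gamma_w * (Gs + S*e) / (1 + e)
Numerator: Gs + S*e = 2.65 + 0.97*0.92 = 3.5424
Denominator: 1 + e = 1 + 0.92 = 1.92
gamma = 9.81 * 3.5424 / 1.92
gamma = 18.099 kN/m^3


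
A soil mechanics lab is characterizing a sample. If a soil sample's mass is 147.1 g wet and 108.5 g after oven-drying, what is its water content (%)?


Result: 35.58 %

Derivation:
Using w = (m_wet - m_dry) / m_dry * 100
m_wet - m_dry = 147.1 - 108.5 = 38.6 g
w = 38.6 / 108.5 * 100
w = 35.58 %


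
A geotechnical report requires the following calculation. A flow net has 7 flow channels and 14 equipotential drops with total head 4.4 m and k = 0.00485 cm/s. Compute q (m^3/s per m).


Result: 0.0001067 m^3/s per m

Derivation:
Convert k to m/s for unit consistency with H:
k = 0.00485 cm/s = 0.00485 / 100 m/s = 4.85e-05 m/s
Using q = k * H * Nf / Nd
Nf / Nd = 7 / 14 = 0.5
q = 4.85e-05 * 4.4 * 0.5
q = 0.0001067 m^3/s per m


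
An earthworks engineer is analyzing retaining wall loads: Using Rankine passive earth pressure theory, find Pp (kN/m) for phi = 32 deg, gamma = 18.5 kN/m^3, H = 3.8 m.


Compute passive earth pressure coefficient:
Kp = tan^2(45 + phi/2) = tan^2(61.0) = 3.254588
Compute passive force:
Pp = 0.5 * Kp * gamma * H^2
Pp = 0.5 * 3.254588 * 18.5 * 3.8^2
Pp = 434.72 kN/m


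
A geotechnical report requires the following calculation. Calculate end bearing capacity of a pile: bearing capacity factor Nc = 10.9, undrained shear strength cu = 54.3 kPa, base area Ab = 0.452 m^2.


Using Qb = Nc * cu * Ab
Qb = 10.9 * 54.3 * 0.452
Qb = 267.53 kN


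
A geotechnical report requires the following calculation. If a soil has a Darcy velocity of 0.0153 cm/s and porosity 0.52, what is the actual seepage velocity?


Using v_s = v_d / n
v_s = 0.0153 / 0.52
v_s = 0.02942 cm/s


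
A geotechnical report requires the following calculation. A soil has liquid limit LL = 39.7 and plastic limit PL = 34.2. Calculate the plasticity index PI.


Using PI = LL - PL
PI = 39.7 - 34.2
PI = 5.5


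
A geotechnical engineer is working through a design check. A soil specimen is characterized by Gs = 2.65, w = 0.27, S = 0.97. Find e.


Using the relation e = Gs * w / S
e = 2.65 * 0.27 / 0.97
e = 0.7376


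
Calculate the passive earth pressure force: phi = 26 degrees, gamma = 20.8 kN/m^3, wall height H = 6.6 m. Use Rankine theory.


Compute passive earth pressure coefficient:
Kp = tan^2(45 + phi/2) = tan^2(58.0) = 2.561071
Compute passive force:
Pp = 0.5 * Kp * gamma * H^2
Pp = 0.5 * 2.561071 * 20.8 * 6.6^2
Pp = 1160.23 kN/m


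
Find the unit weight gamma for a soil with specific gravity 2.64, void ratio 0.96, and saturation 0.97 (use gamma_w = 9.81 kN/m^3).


Using gamma = gamma_w * (Gs + S*e) / (1 + e)
Numerator: Gs + S*e = 2.64 + 0.97*0.96 = 3.5712
Denominator: 1 + e = 1 + 0.96 = 1.96
gamma = 9.81 * 3.5712 / 1.96
gamma = 17.874 kN/m^3


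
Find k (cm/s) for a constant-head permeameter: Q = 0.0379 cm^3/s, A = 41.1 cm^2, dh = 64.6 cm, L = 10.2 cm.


Compute hydraulic gradient:
i = dh / L = 64.6 / 10.2 = 6.33333
Then apply Darcy's law:
k = Q / (A * i)
k = 0.0379 / (41.1 * 6.33333)
k = 0.0379 / 260.3
k = 0.000146 cm/s


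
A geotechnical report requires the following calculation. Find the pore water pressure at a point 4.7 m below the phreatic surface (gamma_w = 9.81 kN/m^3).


Using u = gamma_w * h_w
u = 9.81 * 4.7
u = 46.11 kPa


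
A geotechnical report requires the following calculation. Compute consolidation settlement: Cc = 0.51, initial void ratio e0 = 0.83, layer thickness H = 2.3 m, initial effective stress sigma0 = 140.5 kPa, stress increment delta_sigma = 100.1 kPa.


Using Sc = Cc * H / (1 + e0) * log10((sigma0 + delta_sigma) / sigma0)
Stress ratio = (140.5 + 100.1) / 140.5 = 1.71246
log10(1.71246) = 0.233619
Cc * H / (1 + e0) = 0.51 * 2.3 / (1 + 0.83) = 0.640984
Sc = 0.640984 * 0.233619
Sc = 0.1497 m


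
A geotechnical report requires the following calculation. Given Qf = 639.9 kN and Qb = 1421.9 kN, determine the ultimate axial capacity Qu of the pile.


Using Qu = Qf + Qb
Qu = 639.9 + 1421.9
Qu = 2061.8 kN


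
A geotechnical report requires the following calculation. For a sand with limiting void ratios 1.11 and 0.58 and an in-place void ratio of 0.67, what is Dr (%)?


Using Dr = (e_max - e) / (e_max - e_min) * 100
e_max - e = 1.11 - 0.67 = 0.44
e_max - e_min = 1.11 - 0.58 = 0.53
Dr = 0.44 / 0.53 * 100
Dr = 83.02 %


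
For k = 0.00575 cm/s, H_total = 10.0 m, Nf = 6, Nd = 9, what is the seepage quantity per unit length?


Convert k to m/s for unit consistency with H:
k = 0.00575 cm/s = 0.00575 / 100 m/s = 5.75e-05 m/s
Using q = k * H * Nf / Nd
Nf / Nd = 6 / 9 = 0.6667
q = 5.75e-05 * 10.0 * 0.6667
q = 0.0003833 m^3/s per m


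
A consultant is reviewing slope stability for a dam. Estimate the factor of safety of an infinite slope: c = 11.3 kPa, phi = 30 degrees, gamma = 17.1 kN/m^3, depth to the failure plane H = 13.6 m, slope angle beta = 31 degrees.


Using Fs = c / (gamma*H*sin(beta)*cos(beta)) + tan(phi)/tan(beta)
Cohesion contribution = 11.3 / (17.1*13.6*sin(31)*cos(31))
Cohesion contribution = 0.110062
Friction contribution = tan(30)/tan(31) = 0.960872
Fs = 0.110062 + 0.960872
Fs = 1.071


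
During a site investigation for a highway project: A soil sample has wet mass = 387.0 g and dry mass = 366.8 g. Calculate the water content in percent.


Result: 5.51 %

Derivation:
Using w = (m_wet - m_dry) / m_dry * 100
m_wet - m_dry = 387.0 - 366.8 = 20.2 g
w = 20.2 / 366.8 * 100
w = 5.51 %


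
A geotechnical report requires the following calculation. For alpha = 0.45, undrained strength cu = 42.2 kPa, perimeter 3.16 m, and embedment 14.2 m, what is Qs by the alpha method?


Using Qs = alpha * cu * perimeter * L
Qs = 0.45 * 42.2 * 3.16 * 14.2
Qs = 852.12 kN


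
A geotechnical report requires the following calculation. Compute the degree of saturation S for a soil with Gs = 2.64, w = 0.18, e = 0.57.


Using S = Gs * w / e
S = 2.64 * 0.18 / 0.57
S = 0.8337


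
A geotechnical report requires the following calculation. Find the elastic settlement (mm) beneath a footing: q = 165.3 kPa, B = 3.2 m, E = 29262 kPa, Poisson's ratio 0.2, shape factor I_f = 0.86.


Result: 14.924 mm

Derivation:
Using Se = q * B * (1 - nu^2) * I_f / E
1 - nu^2 = 1 - 0.2^2 = 0.96
Se = 165.3 * 3.2 * 0.96 * 0.86 / 29262
Se = 0.014924 m
Convert to mm: Se = 0.014924 * 1000 = 14.924 mm


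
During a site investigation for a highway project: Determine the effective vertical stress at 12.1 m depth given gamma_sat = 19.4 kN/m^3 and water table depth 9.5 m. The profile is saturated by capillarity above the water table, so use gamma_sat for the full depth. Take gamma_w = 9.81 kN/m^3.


Result: 209.23 kPa

Derivation:
Total stress = gamma_sat * depth
sigma = 19.4 * 12.1 = 234.74 kPa
Pore water pressure u = gamma_w * (depth - d_wt)
u = 9.81 * (12.1 - 9.5) = 25.506 kPa
Effective stress = sigma - u
sigma' = 234.74 - 25.506 = 209.23 kPa


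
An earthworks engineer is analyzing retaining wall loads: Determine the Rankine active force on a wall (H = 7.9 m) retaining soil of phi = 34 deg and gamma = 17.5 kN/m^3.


Compute active earth pressure coefficient:
Ka = tan^2(45 - phi/2) = tan^2(28.0) = 0.282715
Compute active force:
Pa = 0.5 * Ka * gamma * H^2
Pa = 0.5 * 0.282715 * 17.5 * 7.9^2
Pa = 154.39 kN/m


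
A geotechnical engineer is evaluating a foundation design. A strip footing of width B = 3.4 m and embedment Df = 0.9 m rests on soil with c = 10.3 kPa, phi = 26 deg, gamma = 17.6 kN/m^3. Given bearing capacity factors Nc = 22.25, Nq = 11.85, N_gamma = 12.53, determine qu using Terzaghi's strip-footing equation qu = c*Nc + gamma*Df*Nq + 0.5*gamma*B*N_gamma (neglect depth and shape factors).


Result: 791.78 kPa

Derivation:
Compute qu = c*Nc + gamma*Df*Nq + 0.5*gamma*B*N_gamma
Term 1: 10.3 * 22.25 = 229.175
Term 2: 17.6 * 0.9 * 11.85 = 187.704
Term 3: 0.5 * 17.6 * 3.4 * 12.53 = 374.8976
qu = 229.175 + 187.704 + 374.8976
qu = 791.78 kPa


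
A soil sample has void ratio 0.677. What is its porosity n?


Using the relation n = e / (1 + e)
n = 0.677 / (1 + 0.677)
n = 0.677 / 1.677
n = 0.4037


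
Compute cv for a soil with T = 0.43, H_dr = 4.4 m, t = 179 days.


Using cv = T * H_dr^2 / t
H_dr^2 = 4.4^2 = 19.36
cv = 0.43 * 19.36 / 179
cv = 0.04651 m^2/day


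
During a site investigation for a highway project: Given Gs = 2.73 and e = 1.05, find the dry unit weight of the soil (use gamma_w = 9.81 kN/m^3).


Result: 13.064 kN/m^3

Derivation:
Using gamma_d = Gs * gamma_w / (1 + e)
gamma_d = 2.73 * 9.81 / (1 + 1.05)
gamma_d = 2.73 * 9.81 / 2.05
gamma_d = 13.064 kN/m^3


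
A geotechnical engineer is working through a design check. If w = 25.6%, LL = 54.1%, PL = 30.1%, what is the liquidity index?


First compute the plasticity index:
PI = LL - PL = 54.1 - 30.1 = 24.0
Then compute the liquidity index:
LI = (w - PL) / PI
LI = (25.6 - 30.1) / 24.0
LI = -0.188


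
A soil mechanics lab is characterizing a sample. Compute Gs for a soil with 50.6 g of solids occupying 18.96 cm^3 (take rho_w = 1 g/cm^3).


Result: 2.669

Derivation:
Using Gs = m_s / (V_s * rho_w)
Since rho_w = 1 g/cm^3:
Gs = 50.6 / 18.96
Gs = 2.669


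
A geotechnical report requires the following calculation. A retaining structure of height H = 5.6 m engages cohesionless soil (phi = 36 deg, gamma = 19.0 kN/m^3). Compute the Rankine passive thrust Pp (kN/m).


Compute passive earth pressure coefficient:
Kp = tan^2(45 + phi/2) = tan^2(63.0) = 3.85184
Compute passive force:
Pp = 0.5 * Kp * gamma * H^2
Pp = 0.5 * 3.85184 * 19.0 * 5.6^2
Pp = 1147.54 kN/m


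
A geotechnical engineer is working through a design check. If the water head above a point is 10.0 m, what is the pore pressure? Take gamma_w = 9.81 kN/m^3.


Using u = gamma_w * h_w
u = 9.81 * 10.0
u = 98.1 kPa


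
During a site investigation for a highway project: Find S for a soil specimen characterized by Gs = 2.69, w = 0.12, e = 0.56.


Using S = Gs * w / e
S = 2.69 * 0.12 / 0.56
S = 0.5764


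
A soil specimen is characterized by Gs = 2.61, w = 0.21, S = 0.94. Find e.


Using the relation e = Gs * w / S
e = 2.61 * 0.21 / 0.94
e = 0.5831


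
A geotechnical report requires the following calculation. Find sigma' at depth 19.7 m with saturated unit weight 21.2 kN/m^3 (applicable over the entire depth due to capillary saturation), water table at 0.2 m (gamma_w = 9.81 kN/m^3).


Result: 226.35 kPa

Derivation:
Total stress = gamma_sat * depth
sigma = 21.2 * 19.7 = 417.64 kPa
Pore water pressure u = gamma_w * (depth - d_wt)
u = 9.81 * (19.7 - 0.2) = 191.295 kPa
Effective stress = sigma - u
sigma' = 417.64 - 191.295 = 226.35 kPa


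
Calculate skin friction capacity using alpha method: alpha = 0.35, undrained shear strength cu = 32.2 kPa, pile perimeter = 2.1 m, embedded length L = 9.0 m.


Result: 213.0 kN

Derivation:
Using Qs = alpha * cu * perimeter * L
Qs = 0.35 * 32.2 * 2.1 * 9.0
Qs = 213.0 kN


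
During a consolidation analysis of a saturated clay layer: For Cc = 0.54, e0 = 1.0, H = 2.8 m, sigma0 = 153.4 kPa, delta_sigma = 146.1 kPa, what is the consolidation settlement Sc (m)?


Using Sc = Cc * H / (1 + e0) * log10((sigma0 + delta_sigma) / sigma0)
Stress ratio = (153.4 + 146.1) / 153.4 = 1.95241
log10(1.95241) = 0.290571
Cc * H / (1 + e0) = 0.54 * 2.8 / (1 + 1.0) = 0.756
Sc = 0.756 * 0.290571
Sc = 0.2197 m


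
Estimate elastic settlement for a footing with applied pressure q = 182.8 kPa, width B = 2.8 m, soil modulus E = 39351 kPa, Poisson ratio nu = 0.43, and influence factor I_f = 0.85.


Using Se = q * B * (1 - nu^2) * I_f / E
1 - nu^2 = 1 - 0.43^2 = 0.8151
Se = 182.8 * 2.8 * 0.8151 * 0.85 / 39351
Se = 0.009012 m
Convert to mm: Se = 0.009012 * 1000 = 9.012 mm


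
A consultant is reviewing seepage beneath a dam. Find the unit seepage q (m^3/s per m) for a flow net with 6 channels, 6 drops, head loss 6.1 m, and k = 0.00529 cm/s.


Convert k to m/s for unit consistency with H:
k = 0.00529 cm/s = 0.00529 / 100 m/s = 5.29e-05 m/s
Using q = k * H * Nf / Nd
Nf / Nd = 6 / 6 = 1.0
q = 5.29e-05 * 6.1 * 1.0
q = 0.0003227 m^3/s per m


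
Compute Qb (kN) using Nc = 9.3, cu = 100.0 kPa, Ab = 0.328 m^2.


Result: 305.04 kN

Derivation:
Using Qb = Nc * cu * Ab
Qb = 9.3 * 100.0 * 0.328
Qb = 305.04 kN


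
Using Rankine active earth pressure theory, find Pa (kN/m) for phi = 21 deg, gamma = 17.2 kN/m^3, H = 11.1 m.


Compute active earth pressure coefficient:
Ka = tan^2(45 - phi/2) = tan^2(34.5) = 0.472355
Compute active force:
Pa = 0.5 * Ka * gamma * H^2
Pa = 0.5 * 0.472355 * 17.2 * 11.1^2
Pa = 500.51 kN/m


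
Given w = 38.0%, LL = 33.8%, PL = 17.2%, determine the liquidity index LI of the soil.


Result: 1.253

Derivation:
First compute the plasticity index:
PI = LL - PL = 33.8 - 17.2 = 16.6
Then compute the liquidity index:
LI = (w - PL) / PI
LI = (38.0 - 17.2) / 16.6
LI = 1.253


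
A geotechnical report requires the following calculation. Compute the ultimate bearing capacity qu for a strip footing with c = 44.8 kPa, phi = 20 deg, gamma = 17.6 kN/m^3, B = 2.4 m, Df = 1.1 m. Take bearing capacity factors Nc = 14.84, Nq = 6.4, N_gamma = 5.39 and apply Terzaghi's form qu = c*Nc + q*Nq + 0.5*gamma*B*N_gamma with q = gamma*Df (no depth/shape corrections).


Compute qu = c*Nc + gamma*Df*Nq + 0.5*gamma*B*N_gamma
Term 1: 44.8 * 14.84 = 664.832
Term 2: 17.6 * 1.1 * 6.4 = 123.904
Term 3: 0.5 * 17.6 * 2.4 * 5.39 = 113.8368
qu = 664.832 + 123.904 + 113.8368
qu = 902.57 kPa


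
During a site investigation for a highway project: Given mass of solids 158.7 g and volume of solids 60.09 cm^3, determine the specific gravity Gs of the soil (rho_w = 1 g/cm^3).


Using Gs = m_s / (V_s * rho_w)
Since rho_w = 1 g/cm^3:
Gs = 158.7 / 60.09
Gs = 2.641


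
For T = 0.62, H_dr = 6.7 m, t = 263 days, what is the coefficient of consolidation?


Result: 0.10582 m^2/day

Derivation:
Using cv = T * H_dr^2 / t
H_dr^2 = 6.7^2 = 44.89
cv = 0.62 * 44.89 / 263
cv = 0.10582 m^2/day


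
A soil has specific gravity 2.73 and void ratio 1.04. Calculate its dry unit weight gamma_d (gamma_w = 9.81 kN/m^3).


Using gamma_d = Gs * gamma_w / (1 + e)
gamma_d = 2.73 * 9.81 / (1 + 1.04)
gamma_d = 2.73 * 9.81 / 2.04
gamma_d = 13.128 kN/m^3


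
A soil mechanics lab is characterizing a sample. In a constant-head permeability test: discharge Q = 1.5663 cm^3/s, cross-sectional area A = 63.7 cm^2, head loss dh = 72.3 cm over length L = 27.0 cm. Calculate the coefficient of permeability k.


Result: 0.009183 cm/s

Derivation:
Compute hydraulic gradient:
i = dh / L = 72.3 / 27.0 = 2.67778
Then apply Darcy's law:
k = Q / (A * i)
k = 1.5663 / (63.7 * 2.67778)
k = 1.5663 / 170.574
k = 0.009183 cm/s


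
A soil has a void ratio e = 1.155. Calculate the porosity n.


Using the relation n = e / (1 + e)
n = 1.155 / (1 + 1.155)
n = 1.155 / 2.155
n = 0.536


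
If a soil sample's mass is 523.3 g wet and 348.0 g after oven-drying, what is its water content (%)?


Using w = (m_wet - m_dry) / m_dry * 100
m_wet - m_dry = 523.3 - 348.0 = 175.3 g
w = 175.3 / 348.0 * 100
w = 50.37 %


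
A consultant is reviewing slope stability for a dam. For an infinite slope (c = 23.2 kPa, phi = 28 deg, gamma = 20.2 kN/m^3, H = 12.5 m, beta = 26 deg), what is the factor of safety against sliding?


Using Fs = c / (gamma*H*sin(beta)*cos(beta)) + tan(phi)/tan(beta)
Cohesion contribution = 23.2 / (20.2*12.5*sin(26)*cos(26))
Cohesion contribution = 0.233198
Friction contribution = tan(28)/tan(26) = 1.09017
Fs = 0.233198 + 1.09017
Fs = 1.323


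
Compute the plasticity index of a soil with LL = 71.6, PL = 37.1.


Result: 34.5

Derivation:
Using PI = LL - PL
PI = 71.6 - 37.1
PI = 34.5


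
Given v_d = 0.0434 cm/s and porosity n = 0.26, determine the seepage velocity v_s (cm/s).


Result: 0.16692 cm/s

Derivation:
Using v_s = v_d / n
v_s = 0.0434 / 0.26
v_s = 0.16692 cm/s


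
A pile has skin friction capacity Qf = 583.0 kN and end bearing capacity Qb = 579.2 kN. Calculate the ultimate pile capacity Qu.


Result: 1162.2 kN

Derivation:
Using Qu = Qf + Qb
Qu = 583.0 + 579.2
Qu = 1162.2 kN


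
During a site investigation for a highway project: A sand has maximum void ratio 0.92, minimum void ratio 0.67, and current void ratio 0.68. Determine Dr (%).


Result: 96.0 %

Derivation:
Using Dr = (e_max - e) / (e_max - e_min) * 100
e_max - e = 0.92 - 0.68 = 0.24
e_max - e_min = 0.92 - 0.67 = 0.25
Dr = 0.24 / 0.25 * 100
Dr = 96.0 %


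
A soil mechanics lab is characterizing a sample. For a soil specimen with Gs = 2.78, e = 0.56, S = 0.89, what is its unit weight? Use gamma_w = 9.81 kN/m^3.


Using gamma = gamma_w * (Gs + S*e) / (1 + e)
Numerator: Gs + S*e = 2.78 + 0.89*0.56 = 3.2784
Denominator: 1 + e = 1 + 0.56 = 1.56
gamma = 9.81 * 3.2784 / 1.56
gamma = 20.616 kN/m^3


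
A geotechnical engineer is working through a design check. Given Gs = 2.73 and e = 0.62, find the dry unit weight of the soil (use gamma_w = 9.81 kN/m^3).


Result: 16.532 kN/m^3

Derivation:
Using gamma_d = Gs * gamma_w / (1 + e)
gamma_d = 2.73 * 9.81 / (1 + 0.62)
gamma_d = 2.73 * 9.81 / 1.62
gamma_d = 16.532 kN/m^3


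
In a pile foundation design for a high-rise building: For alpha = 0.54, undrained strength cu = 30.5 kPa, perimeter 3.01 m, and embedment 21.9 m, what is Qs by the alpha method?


Using Qs = alpha * cu * perimeter * L
Qs = 0.54 * 30.5 * 3.01 * 21.9
Qs = 1085.69 kN


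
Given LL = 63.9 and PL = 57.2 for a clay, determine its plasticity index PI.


Using PI = LL - PL
PI = 63.9 - 57.2
PI = 6.7


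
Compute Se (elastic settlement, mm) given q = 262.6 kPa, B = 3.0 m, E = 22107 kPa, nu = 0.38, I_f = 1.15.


Result: 35.063 mm

Derivation:
Using Se = q * B * (1 - nu^2) * I_f / E
1 - nu^2 = 1 - 0.38^2 = 0.8556
Se = 262.6 * 3.0 * 0.8556 * 1.15 / 22107
Se = 0.035063 m
Convert to mm: Se = 0.035063 * 1000 = 35.063 mm


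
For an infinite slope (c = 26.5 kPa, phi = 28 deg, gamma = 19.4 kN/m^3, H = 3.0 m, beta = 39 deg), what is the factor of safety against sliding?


Result: 1.588

Derivation:
Using Fs = c / (gamma*H*sin(beta)*cos(beta)) + tan(phi)/tan(beta)
Cohesion contribution = 26.5 / (19.4*3.0*sin(39)*cos(39))
Cohesion contribution = 0.930997
Friction contribution = tan(28)/tan(39) = 0.656606
Fs = 0.930997 + 0.656606
Fs = 1.588


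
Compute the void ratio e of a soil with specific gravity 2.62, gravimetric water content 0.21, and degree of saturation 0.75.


Result: 0.7336

Derivation:
Using the relation e = Gs * w / S
e = 2.62 * 0.21 / 0.75
e = 0.7336


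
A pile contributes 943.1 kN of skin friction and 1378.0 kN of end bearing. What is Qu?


Using Qu = Qf + Qb
Qu = 943.1 + 1378.0
Qu = 2321.1 kN


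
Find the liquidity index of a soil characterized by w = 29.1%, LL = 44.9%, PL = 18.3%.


Result: 0.406

Derivation:
First compute the plasticity index:
PI = LL - PL = 44.9 - 18.3 = 26.6
Then compute the liquidity index:
LI = (w - PL) / PI
LI = (29.1 - 18.3) / 26.6
LI = 0.406


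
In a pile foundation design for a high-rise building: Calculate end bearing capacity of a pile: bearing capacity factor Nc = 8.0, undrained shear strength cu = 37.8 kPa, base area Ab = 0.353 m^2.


Using Qb = Nc * cu * Ab
Qb = 8.0 * 37.8 * 0.353
Qb = 106.75 kN


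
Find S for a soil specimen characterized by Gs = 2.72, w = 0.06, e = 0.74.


Using S = Gs * w / e
S = 2.72 * 0.06 / 0.74
S = 0.2205


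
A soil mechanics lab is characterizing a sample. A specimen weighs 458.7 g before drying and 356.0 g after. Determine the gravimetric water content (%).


Using w = (m_wet - m_dry) / m_dry * 100
m_wet - m_dry = 458.7 - 356.0 = 102.7 g
w = 102.7 / 356.0 * 100
w = 28.85 %


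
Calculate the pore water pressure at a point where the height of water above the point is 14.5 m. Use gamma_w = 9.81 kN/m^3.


Using u = gamma_w * h_w
u = 9.81 * 14.5
u = 142.25 kPa


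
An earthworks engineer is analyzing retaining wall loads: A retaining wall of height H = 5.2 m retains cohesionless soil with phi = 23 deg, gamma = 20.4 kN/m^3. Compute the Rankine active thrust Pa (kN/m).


Compute active earth pressure coefficient:
Ka = tan^2(45 - phi/2) = tan^2(33.5) = 0.438092
Compute active force:
Pa = 0.5 * Ka * gamma * H^2
Pa = 0.5 * 0.438092 * 20.4 * 5.2^2
Pa = 120.83 kN/m


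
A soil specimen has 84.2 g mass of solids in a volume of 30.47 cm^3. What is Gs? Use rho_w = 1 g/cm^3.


Using Gs = m_s / (V_s * rho_w)
Since rho_w = 1 g/cm^3:
Gs = 84.2 / 30.47
Gs = 2.763


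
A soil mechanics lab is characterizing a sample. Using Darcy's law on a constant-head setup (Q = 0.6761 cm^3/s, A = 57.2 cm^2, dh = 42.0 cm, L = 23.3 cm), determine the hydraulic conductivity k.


Compute hydraulic gradient:
i = dh / L = 42.0 / 23.3 = 1.80258
Then apply Darcy's law:
k = Q / (A * i)
k = 0.6761 / (57.2 * 1.80258)
k = 0.6761 / 103.107
k = 0.006557 cm/s


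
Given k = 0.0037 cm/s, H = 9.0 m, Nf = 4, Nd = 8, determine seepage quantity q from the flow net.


Convert k to m/s for unit consistency with H:
k = 0.0037 cm/s = 0.0037 / 100 m/s = 3.7e-05 m/s
Using q = k * H * Nf / Nd
Nf / Nd = 4 / 8 = 0.5
q = 3.7e-05 * 9.0 * 0.5
q = 0.0001665 m^3/s per m


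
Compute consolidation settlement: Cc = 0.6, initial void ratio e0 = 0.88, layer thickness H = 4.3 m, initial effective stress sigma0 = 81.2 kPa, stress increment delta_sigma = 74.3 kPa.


Using Sc = Cc * H / (1 + e0) * log10((sigma0 + delta_sigma) / sigma0)
Stress ratio = (81.2 + 74.3) / 81.2 = 1.91502
log10(1.91502) = 0.282174
Cc * H / (1 + e0) = 0.6 * 4.3 / (1 + 0.88) = 1.37234
Sc = 1.37234 * 0.282174
Sc = 0.3872 m


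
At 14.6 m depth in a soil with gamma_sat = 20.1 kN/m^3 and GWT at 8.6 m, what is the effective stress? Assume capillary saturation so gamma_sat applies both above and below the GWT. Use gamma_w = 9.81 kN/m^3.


Total stress = gamma_sat * depth
sigma = 20.1 * 14.6 = 293.46 kPa
Pore water pressure u = gamma_w * (depth - d_wt)
u = 9.81 * (14.6 - 8.6) = 58.86 kPa
Effective stress = sigma - u
sigma' = 293.46 - 58.86 = 234.6 kPa


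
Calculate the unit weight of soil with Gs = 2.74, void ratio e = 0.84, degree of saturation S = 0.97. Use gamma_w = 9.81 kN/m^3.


Result: 18.952 kN/m^3

Derivation:
Using gamma = gamma_w * (Gs + S*e) / (1 + e)
Numerator: Gs + S*e = 2.74 + 0.97*0.84 = 3.5548
Denominator: 1 + e = 1 + 0.84 = 1.84
gamma = 9.81 * 3.5548 / 1.84
gamma = 18.952 kN/m^3


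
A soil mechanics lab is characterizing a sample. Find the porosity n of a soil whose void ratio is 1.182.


Result: 0.5417

Derivation:
Using the relation n = e / (1 + e)
n = 1.182 / (1 + 1.182)
n = 1.182 / 2.182
n = 0.5417


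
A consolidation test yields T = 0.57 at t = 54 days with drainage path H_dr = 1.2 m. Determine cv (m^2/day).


Using cv = T * H_dr^2 / t
H_dr^2 = 1.2^2 = 1.44
cv = 0.57 * 1.44 / 54
cv = 0.0152 m^2/day


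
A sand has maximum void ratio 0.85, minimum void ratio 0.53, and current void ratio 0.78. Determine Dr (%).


Using Dr = (e_max - e) / (e_max - e_min) * 100
e_max - e = 0.85 - 0.78 = 0.07
e_max - e_min = 0.85 - 0.53 = 0.32
Dr = 0.07 / 0.32 * 100
Dr = 21.87 %


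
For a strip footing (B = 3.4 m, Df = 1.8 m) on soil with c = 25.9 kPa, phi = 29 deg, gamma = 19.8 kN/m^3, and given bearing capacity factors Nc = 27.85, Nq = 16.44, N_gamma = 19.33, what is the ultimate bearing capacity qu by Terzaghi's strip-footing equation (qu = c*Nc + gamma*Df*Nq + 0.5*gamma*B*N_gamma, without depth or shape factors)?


Compute qu = c*Nc + gamma*Df*Nq + 0.5*gamma*B*N_gamma
Term 1: 25.9 * 27.85 = 721.315
Term 2: 19.8 * 1.8 * 16.44 = 585.9216
Term 3: 0.5 * 19.8 * 3.4 * 19.33 = 650.6478
qu = 721.315 + 585.9216 + 650.6478
qu = 1957.88 kPa


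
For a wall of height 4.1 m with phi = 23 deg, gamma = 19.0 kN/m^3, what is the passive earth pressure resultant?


Compute passive earth pressure coefficient:
Kp = tan^2(45 + phi/2) = tan^2(56.5) = 2.282623
Compute passive force:
Pp = 0.5 * Kp * gamma * H^2
Pp = 0.5 * 2.282623 * 19.0 * 4.1^2
Pp = 364.52 kN/m


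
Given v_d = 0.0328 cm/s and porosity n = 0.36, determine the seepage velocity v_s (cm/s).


Using v_s = v_d / n
v_s = 0.0328 / 0.36
v_s = 0.09111 cm/s


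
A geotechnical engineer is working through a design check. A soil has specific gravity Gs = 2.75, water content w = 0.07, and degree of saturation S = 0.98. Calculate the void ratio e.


Using the relation e = Gs * w / S
e = 2.75 * 0.07 / 0.98
e = 0.1964


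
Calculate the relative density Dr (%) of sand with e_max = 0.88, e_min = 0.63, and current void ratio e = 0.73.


Result: 60.0 %

Derivation:
Using Dr = (e_max - e) / (e_max - e_min) * 100
e_max - e = 0.88 - 0.73 = 0.15
e_max - e_min = 0.88 - 0.63 = 0.25
Dr = 0.15 / 0.25 * 100
Dr = 60.0 %


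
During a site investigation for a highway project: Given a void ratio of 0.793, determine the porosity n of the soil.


Using the relation n = e / (1 + e)
n = 0.793 / (1 + 0.793)
n = 0.793 / 1.793
n = 0.4423


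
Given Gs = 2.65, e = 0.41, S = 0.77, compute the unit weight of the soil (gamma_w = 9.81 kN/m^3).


Result: 20.634 kN/m^3

Derivation:
Using gamma = gamma_w * (Gs + S*e) / (1 + e)
Numerator: Gs + S*e = 2.65 + 0.77*0.41 = 2.9657
Denominator: 1 + e = 1 + 0.41 = 1.41
gamma = 9.81 * 2.9657 / 1.41
gamma = 20.634 kN/m^3


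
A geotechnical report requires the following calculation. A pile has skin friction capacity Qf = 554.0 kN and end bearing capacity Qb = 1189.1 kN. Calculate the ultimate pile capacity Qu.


Result: 1743.1 kN

Derivation:
Using Qu = Qf + Qb
Qu = 554.0 + 1189.1
Qu = 1743.1 kN
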